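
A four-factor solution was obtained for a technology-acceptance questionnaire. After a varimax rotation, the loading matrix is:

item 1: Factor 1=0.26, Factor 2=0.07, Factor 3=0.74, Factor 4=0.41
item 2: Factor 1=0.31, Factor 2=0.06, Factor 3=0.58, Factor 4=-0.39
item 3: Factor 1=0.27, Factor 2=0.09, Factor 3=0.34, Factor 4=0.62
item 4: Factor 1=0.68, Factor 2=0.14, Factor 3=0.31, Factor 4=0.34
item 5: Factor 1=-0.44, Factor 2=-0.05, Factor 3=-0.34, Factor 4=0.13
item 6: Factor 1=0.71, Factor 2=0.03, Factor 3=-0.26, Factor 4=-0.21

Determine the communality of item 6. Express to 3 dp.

h² = 0.71² + 0.03² + (-0.26)² + (-0.21)² = 0.5041 + 0.0009 + 0.0676 + 0.0441 = 0.6167

0.617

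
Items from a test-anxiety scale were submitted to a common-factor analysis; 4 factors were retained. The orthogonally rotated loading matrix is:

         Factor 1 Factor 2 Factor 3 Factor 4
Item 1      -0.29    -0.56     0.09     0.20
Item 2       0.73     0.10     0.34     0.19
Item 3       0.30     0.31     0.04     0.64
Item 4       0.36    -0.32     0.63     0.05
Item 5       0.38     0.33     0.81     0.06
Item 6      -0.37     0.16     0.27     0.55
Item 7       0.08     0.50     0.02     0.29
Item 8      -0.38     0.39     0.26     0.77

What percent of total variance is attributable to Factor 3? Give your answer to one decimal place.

SS loadings for Factor 3 = 0.09² + 0.34² + 0.04² + 0.63² + 0.81² + 0.27² + 0.02² + 0.26² = 1.3192
With 8 standardized items, total variance = 8. Proportion = 1.3192/8 = 0.1649 → 16.49%.

16.5%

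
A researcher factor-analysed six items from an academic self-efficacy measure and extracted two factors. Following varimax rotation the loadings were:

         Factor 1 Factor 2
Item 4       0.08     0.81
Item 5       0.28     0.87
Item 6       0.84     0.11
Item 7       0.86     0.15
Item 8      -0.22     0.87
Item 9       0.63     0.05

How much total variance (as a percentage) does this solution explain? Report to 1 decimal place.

69.7%

SS loadings by factor: 1.9753, 2.2070; total = 4.1823.
Total variance with 6 standardized items is 6, so the solution explains 4.1823/6 = 0.6970 = 69.70%.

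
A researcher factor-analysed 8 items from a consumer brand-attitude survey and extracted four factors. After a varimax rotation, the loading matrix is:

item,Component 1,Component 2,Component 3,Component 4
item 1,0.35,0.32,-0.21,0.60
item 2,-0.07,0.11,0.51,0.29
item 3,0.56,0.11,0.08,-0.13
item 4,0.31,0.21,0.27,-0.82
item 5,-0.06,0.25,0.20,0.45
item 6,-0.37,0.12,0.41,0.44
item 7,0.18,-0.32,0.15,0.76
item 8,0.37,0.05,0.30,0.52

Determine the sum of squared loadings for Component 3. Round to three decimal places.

0.704

SS loadings for Component 3 = (-0.21)² + 0.51² + 0.08² + 0.27² + 0.20² + 0.41² + 0.15² + 0.30² = 0.0441 + 0.2601 + 0.0064 + 0.0729 + 0.0400 + 0.1681 + 0.0225 + 0.0900 = 0.7041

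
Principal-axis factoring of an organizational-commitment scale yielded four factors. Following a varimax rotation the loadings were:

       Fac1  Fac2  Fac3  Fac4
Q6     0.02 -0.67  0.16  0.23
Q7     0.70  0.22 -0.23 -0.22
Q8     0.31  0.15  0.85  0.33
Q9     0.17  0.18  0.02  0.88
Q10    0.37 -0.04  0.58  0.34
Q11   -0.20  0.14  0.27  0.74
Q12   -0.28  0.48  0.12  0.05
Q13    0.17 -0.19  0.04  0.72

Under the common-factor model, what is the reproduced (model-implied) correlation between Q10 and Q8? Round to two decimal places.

0.71

r̂ = Σ λ_i·λ_j across factors = (0.37)(0.31) + (-0.04)(0.15) + (0.58)(0.85) + (0.34)(0.33)
  = +0.1147 -0.0060 +0.4930 +0.1122 = 0.7139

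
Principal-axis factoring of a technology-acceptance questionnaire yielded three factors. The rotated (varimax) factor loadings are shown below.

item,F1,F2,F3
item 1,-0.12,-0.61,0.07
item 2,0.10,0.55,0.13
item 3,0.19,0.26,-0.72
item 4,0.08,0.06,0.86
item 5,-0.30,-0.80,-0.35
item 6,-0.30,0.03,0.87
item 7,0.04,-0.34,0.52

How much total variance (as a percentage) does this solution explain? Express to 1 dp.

Communalities: 0.3914, 0.3294, 0.6221, 0.7496, 0.8525, 0.8478, 0.3876; Σh² = 4.1804.
Total variance with 7 standardized items is 7, so the solution explains 4.1804/7 = 0.5972 = 59.72%.

59.7%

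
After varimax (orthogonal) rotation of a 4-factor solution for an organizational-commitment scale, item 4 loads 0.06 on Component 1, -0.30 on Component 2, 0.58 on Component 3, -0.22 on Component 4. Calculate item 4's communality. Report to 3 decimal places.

h² = 0.06² + (-0.30)² + 0.58² + (-0.22)² = 0.0036 + 0.0900 + 0.3364 + 0.0484 = 0.4784

0.478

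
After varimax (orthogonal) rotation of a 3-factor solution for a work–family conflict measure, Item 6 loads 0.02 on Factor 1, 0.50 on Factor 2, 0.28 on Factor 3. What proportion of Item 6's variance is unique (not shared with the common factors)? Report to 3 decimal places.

0.671

h² = 0.02² + 0.50² + 0.28² = 0.0004 + 0.2500 + 0.0784 = 0.3288
Uniqueness u² = 1 − h² = 1 − 0.3288 = 0.6712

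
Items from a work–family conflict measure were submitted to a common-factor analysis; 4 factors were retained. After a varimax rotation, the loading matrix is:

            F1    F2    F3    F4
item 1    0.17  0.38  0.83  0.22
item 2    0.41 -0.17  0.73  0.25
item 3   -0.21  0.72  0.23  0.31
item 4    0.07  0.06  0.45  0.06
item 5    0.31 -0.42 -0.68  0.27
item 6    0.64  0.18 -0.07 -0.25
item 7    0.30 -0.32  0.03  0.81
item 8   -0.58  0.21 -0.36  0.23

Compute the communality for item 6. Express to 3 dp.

0.509

h² = 0.64² + 0.18² + (-0.07)² + (-0.25)² = 0.4096 + 0.0324 + 0.0049 + 0.0625 = 0.5094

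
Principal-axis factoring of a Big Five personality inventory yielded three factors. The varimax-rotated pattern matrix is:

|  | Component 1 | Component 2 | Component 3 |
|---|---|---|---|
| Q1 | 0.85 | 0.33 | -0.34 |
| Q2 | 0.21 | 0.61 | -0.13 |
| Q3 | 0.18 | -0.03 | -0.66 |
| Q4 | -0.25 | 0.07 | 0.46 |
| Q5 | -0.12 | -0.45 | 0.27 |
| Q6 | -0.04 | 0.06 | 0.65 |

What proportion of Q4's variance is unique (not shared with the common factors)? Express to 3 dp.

0.721

h² = (-0.25)² + 0.07² + 0.46² = 0.0625 + 0.0049 + 0.2116 = 0.2790
Uniqueness u² = 1 − h² = 1 − 0.2790 = 0.7210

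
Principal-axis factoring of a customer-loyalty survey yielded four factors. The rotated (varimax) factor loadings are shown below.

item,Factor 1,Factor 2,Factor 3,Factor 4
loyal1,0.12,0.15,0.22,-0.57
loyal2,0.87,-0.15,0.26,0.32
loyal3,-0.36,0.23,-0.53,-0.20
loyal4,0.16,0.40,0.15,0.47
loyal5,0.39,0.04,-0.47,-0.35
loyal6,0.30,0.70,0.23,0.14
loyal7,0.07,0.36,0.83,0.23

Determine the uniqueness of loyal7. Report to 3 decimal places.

0.124

h² = 0.07² + 0.36² + 0.83² + 0.23² = 0.0049 + 0.1296 + 0.6889 + 0.0529 = 0.8763
Uniqueness u² = 1 − h² = 1 − 0.8763 = 0.1237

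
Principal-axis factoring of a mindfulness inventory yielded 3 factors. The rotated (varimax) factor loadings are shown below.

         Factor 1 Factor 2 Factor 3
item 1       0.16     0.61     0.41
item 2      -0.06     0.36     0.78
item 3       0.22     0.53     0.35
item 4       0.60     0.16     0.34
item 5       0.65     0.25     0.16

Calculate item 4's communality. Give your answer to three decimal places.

h² = 0.60² + 0.16² + 0.34² = 0.3600 + 0.0256 + 0.1156 = 0.5012

0.501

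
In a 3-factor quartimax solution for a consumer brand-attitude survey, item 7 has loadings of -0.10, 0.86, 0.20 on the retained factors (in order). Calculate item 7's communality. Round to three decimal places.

h² = (-0.10)² + 0.86² + 0.20² = 0.0100 + 0.7396 + 0.0400 = 0.7896

0.790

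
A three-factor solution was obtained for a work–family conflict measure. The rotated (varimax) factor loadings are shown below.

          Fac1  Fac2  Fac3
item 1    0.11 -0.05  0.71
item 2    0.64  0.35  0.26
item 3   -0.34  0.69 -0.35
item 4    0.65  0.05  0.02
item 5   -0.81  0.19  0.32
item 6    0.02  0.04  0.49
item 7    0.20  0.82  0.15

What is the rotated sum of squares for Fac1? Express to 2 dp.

SS loadings for Fac1 = 0.11² + 0.64² + (-0.34)² + 0.65² + (-0.81)² + 0.02² + 0.20² = 0.0121 + 0.4096 + 0.1156 + 0.4225 + 0.6561 + 0.0004 + 0.0400 = 1.6563

1.66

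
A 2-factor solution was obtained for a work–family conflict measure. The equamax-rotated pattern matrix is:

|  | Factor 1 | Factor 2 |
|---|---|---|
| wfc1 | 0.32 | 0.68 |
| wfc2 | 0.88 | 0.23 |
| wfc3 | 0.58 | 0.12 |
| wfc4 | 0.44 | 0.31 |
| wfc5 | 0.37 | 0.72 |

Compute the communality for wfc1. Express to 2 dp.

0.56

h² = 0.32² + 0.68² = 0.1024 + 0.4624 = 0.5648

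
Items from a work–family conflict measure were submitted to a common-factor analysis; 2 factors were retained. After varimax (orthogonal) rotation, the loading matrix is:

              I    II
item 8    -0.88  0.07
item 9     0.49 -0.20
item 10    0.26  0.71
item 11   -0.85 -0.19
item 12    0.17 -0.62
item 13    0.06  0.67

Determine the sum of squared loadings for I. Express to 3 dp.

SS loadings for I = (-0.88)² + 0.49² + 0.26² + (-0.85)² + 0.17² + 0.06² = 0.7744 + 0.2401 + 0.0676 + 0.7225 + 0.0289 + 0.0036 = 1.8371

1.837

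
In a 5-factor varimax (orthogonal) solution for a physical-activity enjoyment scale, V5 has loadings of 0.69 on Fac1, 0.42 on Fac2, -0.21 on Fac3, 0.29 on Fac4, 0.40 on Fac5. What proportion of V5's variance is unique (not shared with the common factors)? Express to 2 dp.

h² = 0.69² + 0.42² + (-0.21)² + 0.29² + 0.40² = 0.4761 + 0.1764 + 0.0441 + 0.0841 + 0.1600 = 0.9407
Uniqueness u² = 1 − h² = 1 − 0.9407 = 0.0593

0.06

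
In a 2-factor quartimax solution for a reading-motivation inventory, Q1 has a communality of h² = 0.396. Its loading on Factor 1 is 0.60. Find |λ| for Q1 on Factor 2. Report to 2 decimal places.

0.19

Under orthogonal rotation h² = Σλ², so λ_Factor 2² = h² − (0.3600) = 0.396 − 0.3600 = 0.0360.
|λ| = √0.0360 = 0.1897.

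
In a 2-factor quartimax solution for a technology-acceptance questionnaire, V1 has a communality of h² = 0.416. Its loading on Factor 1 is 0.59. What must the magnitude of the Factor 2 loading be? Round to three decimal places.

Under orthogonal rotation h² = Σλ², so λ_Factor 2² = h² − (0.3481) = 0.416 − 0.3481 = 0.0679.
|λ| = √0.0679 = 0.2606.

0.261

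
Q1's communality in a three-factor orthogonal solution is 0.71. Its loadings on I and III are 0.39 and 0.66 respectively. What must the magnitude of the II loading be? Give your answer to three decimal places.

0.350

Under orthogonal rotation h² = Σλ², so λ_II² = h² − (0.5877) = 0.71 − 0.5877 = 0.1223.
|λ| = √0.1223 = 0.3497.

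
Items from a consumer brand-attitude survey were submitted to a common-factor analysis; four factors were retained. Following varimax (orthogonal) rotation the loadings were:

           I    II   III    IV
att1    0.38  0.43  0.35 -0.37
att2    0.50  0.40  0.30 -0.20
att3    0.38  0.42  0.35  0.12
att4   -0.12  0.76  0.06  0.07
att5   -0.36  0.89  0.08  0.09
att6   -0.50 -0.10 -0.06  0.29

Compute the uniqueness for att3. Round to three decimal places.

h² = 0.38² + 0.42² + 0.35² + 0.12² = 0.1444 + 0.1764 + 0.1225 + 0.0144 = 0.4577
Uniqueness u² = 1 − h² = 1 − 0.4577 = 0.5423

0.542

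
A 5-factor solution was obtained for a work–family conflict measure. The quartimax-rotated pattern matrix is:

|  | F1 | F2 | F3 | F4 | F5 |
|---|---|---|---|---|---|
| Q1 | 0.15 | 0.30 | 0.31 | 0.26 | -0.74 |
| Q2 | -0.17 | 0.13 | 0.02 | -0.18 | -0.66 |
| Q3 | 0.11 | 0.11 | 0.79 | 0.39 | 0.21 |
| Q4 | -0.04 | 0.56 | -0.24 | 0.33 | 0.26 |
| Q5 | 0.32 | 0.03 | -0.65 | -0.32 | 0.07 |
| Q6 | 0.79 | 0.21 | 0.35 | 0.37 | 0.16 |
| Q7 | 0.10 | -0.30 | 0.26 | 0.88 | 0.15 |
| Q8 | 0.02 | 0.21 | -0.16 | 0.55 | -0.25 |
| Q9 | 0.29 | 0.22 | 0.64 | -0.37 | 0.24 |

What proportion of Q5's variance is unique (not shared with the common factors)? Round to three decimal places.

0.367

h² = 0.32² + 0.03² + (-0.65)² + (-0.32)² + 0.07² = 0.1024 + 0.0009 + 0.4225 + 0.1024 + 0.0049 = 0.6331
Uniqueness u² = 1 − h² = 1 − 0.6331 = 0.3669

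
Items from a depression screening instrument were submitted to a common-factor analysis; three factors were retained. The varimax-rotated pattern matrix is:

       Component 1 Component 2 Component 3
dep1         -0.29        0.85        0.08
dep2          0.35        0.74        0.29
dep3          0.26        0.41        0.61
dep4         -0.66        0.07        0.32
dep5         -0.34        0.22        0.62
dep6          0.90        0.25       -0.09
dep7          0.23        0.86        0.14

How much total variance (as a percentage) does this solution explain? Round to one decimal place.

70.8%

SS loadings by factor: 1.6883, 2.2936, 0.9771; total = 4.9590.
Total variance with 7 standardized items is 7, so the solution explains 4.9590/7 = 0.7084 = 70.84%.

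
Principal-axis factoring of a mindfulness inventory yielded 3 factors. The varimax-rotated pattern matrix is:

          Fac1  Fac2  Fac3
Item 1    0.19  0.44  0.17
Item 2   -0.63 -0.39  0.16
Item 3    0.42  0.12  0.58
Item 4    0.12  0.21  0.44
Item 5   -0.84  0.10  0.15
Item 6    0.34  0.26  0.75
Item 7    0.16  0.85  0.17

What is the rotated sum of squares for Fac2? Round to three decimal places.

1.204

SS loadings for Fac2 = 0.44² + (-0.39)² + 0.12² + 0.21² + 0.10² + 0.26² + 0.85² = 0.1936 + 0.1521 + 0.0144 + 0.0441 + 0.0100 + 0.0676 + 0.7225 = 1.2043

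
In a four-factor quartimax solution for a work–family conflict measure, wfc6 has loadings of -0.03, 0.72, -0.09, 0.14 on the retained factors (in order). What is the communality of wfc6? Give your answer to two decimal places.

h² = (-0.03)² + 0.72² + (-0.09)² + 0.14² = 0.0009 + 0.5184 + 0.0081 + 0.0196 = 0.5470

0.55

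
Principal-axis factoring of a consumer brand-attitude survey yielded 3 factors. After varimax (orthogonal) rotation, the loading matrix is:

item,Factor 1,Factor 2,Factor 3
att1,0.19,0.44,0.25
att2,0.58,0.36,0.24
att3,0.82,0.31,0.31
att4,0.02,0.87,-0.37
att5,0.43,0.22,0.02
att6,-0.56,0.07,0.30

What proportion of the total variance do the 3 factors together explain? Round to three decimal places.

0.536

Communalities: 0.2922, 0.5236, 0.8646, 0.8942, 0.2337, 0.4085; Σh² = 3.2168.
Total variance with 6 standardized items is 6, so the solution explains 3.2168/6 = 0.5361.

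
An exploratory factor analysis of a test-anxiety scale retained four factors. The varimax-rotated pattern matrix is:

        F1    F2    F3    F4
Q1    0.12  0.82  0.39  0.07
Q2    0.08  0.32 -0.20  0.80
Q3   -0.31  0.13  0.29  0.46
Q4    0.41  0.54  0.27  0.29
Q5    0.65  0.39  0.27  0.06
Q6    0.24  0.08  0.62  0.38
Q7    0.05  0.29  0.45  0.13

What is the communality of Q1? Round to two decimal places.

h² = 0.12² + 0.82² + 0.39² + 0.07² = 0.0144 + 0.6724 + 0.1521 + 0.0049 = 0.8438

0.84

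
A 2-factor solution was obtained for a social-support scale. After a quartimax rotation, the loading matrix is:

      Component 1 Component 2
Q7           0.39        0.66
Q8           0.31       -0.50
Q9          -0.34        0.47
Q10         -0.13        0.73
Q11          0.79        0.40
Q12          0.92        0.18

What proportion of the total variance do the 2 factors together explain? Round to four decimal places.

0.5805

SS loadings by factor: 1.8512, 1.6318; total = 3.4830.
Total variance with 6 standardized items is 6, so the solution explains 3.4830/6 = 0.5805.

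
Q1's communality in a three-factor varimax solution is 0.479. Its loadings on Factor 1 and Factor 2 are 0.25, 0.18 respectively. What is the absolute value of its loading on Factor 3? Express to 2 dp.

Under orthogonal rotation h² = Σλ², so λ_Factor 3² = h² − (0.0949) = 0.479 − 0.0949 = 0.3841.
|λ| = √0.3841 = 0.6198.

0.62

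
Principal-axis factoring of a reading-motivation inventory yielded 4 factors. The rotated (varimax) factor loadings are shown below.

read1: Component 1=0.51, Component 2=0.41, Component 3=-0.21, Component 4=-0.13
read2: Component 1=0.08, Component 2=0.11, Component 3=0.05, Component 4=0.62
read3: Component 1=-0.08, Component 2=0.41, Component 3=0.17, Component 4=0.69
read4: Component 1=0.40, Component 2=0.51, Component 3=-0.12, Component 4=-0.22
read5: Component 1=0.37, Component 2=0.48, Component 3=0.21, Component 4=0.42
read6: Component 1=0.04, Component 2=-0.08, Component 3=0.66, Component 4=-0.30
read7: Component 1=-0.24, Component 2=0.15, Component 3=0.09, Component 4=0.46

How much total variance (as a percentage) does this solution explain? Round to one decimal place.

Communalities: 0.4892, 0.4054, 0.6795, 0.4829, 0.5878, 0.5336, 0.2998; Σh² = 3.4782.
Total variance with 7 standardized items is 7, so the solution explains 3.4782/7 = 0.4969 = 49.69%.

49.7%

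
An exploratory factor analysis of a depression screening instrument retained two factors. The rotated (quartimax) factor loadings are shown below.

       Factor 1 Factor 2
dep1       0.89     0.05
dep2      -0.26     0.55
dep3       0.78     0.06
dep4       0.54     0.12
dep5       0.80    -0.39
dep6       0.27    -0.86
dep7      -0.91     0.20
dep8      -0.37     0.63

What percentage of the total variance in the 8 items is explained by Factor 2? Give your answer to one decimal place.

20.6%

SS loadings for Factor 2 = 0.05² + 0.55² + 0.06² + 0.12² + (-0.39)² + (-0.86)² + 0.20² + 0.63² = 1.6516
With 8 standardized items, total variance = 8. Proportion = 1.6516/8 = 0.2064 → 20.64%.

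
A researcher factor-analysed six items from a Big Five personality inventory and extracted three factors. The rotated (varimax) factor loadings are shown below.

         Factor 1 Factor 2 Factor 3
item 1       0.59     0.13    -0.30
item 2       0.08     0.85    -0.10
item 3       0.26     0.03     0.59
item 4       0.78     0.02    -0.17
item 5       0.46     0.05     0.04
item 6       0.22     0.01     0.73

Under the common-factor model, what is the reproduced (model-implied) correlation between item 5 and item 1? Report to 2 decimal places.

r̂ = Σ λ_i·λ_j across factors = (0.46)(0.59) + (0.05)(0.13) + (0.04)(-0.30)
  = +0.2714 +0.0065 -0.0120 = 0.2659

0.27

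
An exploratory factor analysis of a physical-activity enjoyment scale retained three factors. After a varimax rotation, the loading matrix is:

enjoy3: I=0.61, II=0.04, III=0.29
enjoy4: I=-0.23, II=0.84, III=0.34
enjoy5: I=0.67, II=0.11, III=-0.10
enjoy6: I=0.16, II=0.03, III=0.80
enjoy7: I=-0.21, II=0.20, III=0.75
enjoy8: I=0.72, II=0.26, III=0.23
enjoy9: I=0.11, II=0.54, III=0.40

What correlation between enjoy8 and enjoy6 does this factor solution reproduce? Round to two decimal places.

r̂ = Σ λ_i·λ_j across factors = (0.72)(0.16) + (0.26)(0.03) + (0.23)(0.80)
  = +0.1152 +0.0078 +0.1840 = 0.3070

0.31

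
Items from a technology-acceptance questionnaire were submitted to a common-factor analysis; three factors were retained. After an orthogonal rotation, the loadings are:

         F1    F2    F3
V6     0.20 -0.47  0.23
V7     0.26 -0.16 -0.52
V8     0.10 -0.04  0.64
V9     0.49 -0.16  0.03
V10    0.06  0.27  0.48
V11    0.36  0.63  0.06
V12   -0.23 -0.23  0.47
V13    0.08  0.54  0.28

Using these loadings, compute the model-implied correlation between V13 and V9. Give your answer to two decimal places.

-0.04

r̂ = Σ λ_i·λ_j across factors = (0.08)(0.49) + (0.54)(-0.16) + (0.28)(0.03)
  = +0.0392 -0.0864 +0.0084 = -0.0388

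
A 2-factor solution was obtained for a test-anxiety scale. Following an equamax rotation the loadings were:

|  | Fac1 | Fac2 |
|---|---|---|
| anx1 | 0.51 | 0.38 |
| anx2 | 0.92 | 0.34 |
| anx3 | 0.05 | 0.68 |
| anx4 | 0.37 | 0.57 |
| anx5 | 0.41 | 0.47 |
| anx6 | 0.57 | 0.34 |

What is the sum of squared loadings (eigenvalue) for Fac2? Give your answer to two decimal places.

1.38

SS loadings for Fac2 = 0.38² + 0.34² + 0.68² + 0.57² + 0.47² + 0.34² = 0.1444 + 0.1156 + 0.4624 + 0.3249 + 0.2209 + 0.1156 = 1.3838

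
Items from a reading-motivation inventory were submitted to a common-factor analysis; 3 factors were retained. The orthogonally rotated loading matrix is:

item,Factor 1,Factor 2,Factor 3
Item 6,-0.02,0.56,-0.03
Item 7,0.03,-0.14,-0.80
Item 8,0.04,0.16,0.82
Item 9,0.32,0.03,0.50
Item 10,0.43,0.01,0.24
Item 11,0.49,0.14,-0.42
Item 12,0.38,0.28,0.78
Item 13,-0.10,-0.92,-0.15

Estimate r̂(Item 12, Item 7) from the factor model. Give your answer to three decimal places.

-0.652

r̂ = Σ λ_i·λ_j across factors = (0.38)(0.03) + (0.28)(-0.14) + (0.78)(-0.80)
  = +0.0114 -0.0392 -0.6240 = -0.6518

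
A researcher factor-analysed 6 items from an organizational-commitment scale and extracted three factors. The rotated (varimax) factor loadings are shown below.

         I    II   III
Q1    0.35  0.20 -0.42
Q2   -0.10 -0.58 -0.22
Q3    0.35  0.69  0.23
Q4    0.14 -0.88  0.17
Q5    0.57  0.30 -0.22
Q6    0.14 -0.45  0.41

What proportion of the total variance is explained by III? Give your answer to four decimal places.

0.0872

SS loadings for III = (-0.42)² + (-0.22)² + 0.23² + 0.17² + (-0.22)² + 0.41² = 0.5231
Proportion of variance = 0.5231 / 6 = 0.0872.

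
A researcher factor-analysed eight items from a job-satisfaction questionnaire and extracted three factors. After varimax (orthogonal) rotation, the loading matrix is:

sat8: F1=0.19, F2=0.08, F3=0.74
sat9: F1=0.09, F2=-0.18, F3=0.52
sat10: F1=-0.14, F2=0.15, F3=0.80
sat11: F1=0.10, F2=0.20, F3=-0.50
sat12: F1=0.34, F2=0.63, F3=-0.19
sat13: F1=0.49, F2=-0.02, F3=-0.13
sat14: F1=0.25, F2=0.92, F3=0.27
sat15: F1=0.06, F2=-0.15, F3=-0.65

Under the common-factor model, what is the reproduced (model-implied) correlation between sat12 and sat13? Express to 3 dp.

0.179

r̂ = Σ λ_i·λ_j across factors = (0.34)(0.49) + (0.63)(-0.02) + (-0.19)(-0.13)
  = +0.1666 -0.0126 +0.0247 = 0.1787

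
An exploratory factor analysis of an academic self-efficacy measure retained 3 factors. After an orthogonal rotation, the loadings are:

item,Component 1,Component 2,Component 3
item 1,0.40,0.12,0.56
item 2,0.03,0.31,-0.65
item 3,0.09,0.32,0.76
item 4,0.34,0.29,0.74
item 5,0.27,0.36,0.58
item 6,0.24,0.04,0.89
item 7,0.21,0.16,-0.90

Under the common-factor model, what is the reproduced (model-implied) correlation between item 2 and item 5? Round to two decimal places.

r̂ = Σ λ_i·λ_j across factors = (0.03)(0.27) + (0.31)(0.36) + (-0.65)(0.58)
  = +0.0081 +0.1116 -0.3770 = -0.2573

-0.26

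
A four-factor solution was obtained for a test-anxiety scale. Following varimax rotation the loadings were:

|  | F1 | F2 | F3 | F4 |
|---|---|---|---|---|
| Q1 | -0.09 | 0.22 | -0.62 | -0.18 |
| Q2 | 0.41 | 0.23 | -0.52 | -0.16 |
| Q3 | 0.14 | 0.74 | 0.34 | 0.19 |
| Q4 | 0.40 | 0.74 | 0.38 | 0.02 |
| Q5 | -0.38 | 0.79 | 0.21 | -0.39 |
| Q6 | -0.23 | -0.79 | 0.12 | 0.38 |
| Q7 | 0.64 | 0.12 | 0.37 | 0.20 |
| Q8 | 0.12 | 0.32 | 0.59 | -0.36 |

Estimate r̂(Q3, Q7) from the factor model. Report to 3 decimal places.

r̂ = Σ λ_i·λ_j across factors = (0.14)(0.64) + (0.74)(0.12) + (0.34)(0.37) + (0.19)(0.20)
  = +0.0896 +0.0888 +0.1258 +0.0380 = 0.3422

0.342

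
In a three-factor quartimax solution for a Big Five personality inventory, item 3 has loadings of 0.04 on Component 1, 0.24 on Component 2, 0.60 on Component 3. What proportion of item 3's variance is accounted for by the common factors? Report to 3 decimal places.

h² = 0.04² + 0.24² + 0.60² = 0.0016 + 0.0576 + 0.3600 = 0.4192

0.419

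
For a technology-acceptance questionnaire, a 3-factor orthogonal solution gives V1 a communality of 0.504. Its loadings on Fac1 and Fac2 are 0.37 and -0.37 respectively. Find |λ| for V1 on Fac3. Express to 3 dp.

0.480

Under orthogonal rotation h² = Σλ², so λ_Fac3² = h² − (0.2738) = 0.504 − 0.2738 = 0.2302.
|λ| = √0.2302 = 0.4798.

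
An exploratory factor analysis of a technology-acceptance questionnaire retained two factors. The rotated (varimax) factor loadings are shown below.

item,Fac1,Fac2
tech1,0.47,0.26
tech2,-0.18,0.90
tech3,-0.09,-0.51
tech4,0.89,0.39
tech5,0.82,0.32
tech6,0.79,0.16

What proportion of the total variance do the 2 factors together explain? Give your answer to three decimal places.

SS loadings by factor: 2.3500, 1.4178; total = 3.7678.
Total variance with 6 standardized items is 6, so the solution explains 3.7678/6 = 0.6280.

0.628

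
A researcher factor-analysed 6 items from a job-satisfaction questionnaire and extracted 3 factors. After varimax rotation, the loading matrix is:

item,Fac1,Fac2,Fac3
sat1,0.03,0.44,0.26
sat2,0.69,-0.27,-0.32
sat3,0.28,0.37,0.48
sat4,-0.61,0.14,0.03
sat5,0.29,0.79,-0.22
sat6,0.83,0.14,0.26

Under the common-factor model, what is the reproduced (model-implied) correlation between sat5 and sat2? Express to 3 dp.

r̂ = Σ λ_i·λ_j across factors = (0.29)(0.69) + (0.79)(-0.27) + (-0.22)(-0.32)
  = +0.2001 -0.2133 +0.0704 = 0.0572

0.057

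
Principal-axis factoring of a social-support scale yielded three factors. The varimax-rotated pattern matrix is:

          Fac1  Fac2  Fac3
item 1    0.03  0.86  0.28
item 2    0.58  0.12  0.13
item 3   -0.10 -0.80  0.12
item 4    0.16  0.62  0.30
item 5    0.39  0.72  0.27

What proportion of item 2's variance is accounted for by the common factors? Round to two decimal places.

0.37

h² = 0.58² + 0.12² + 0.13² = 0.3364 + 0.0144 + 0.0169 = 0.3677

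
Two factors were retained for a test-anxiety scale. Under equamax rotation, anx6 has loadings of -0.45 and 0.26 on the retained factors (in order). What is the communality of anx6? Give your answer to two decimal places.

h² = (-0.45)² + 0.26² = 0.2025 + 0.0676 = 0.2701

0.27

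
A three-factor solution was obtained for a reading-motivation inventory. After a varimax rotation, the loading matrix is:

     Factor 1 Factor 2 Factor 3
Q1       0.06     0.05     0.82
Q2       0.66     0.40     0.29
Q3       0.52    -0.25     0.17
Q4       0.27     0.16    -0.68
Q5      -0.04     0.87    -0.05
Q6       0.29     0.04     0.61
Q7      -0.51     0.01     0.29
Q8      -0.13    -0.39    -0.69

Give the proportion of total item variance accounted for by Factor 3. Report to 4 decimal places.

0.2728

SS loadings for Factor 3 = 0.82² + 0.29² + 0.17² + (-0.68)² + (-0.05)² + 0.61² + 0.29² + (-0.69)² = 2.1826
Proportion of variance = 2.1826 / 8 = 0.2728.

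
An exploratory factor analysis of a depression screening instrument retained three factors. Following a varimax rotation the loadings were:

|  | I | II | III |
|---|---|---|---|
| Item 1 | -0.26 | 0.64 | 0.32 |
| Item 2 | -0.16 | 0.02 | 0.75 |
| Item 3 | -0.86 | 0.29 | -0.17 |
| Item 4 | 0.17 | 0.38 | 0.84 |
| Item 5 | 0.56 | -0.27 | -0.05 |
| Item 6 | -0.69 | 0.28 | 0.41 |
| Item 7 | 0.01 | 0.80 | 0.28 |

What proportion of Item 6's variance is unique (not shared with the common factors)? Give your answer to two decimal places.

h² = (-0.69)² + 0.28² + 0.41² = 0.4761 + 0.0784 + 0.1681 = 0.7226
Uniqueness u² = 1 − h² = 1 − 0.7226 = 0.2774

0.28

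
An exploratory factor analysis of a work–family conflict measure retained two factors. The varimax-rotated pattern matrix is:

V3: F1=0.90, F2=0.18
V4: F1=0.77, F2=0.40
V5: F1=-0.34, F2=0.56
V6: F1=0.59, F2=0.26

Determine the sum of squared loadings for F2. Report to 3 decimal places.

0.574

SS loadings for F2 = 0.18² + 0.40² + 0.56² + 0.26² = 0.0324 + 0.1600 + 0.3136 + 0.0676 = 0.5736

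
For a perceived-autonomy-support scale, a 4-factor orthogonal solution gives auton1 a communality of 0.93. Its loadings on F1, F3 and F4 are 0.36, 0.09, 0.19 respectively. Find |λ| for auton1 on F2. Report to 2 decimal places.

0.87

Under orthogonal rotation h² = Σλ², so λ_F2² = h² − (0.1738) = 0.93 − 0.1738 = 0.7562.
|λ| = √0.7562 = 0.8696.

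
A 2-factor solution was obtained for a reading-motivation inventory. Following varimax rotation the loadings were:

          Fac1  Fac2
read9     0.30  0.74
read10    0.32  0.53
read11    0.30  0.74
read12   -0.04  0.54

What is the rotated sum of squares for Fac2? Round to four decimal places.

1.6677

SS loadings for Fac2 = 0.74² + 0.53² + 0.74² + 0.54² = 0.5476 + 0.2809 + 0.5476 + 0.2916 = 1.6677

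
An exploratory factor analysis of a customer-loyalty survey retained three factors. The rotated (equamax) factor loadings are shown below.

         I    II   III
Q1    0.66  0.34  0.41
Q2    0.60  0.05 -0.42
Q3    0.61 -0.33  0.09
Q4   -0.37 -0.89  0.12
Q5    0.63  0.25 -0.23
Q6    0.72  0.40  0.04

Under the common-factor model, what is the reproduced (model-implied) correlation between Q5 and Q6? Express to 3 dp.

r̂ = Σ λ_i·λ_j across factors = (0.63)(0.72) + (0.25)(0.40) + (-0.23)(0.04)
  = +0.4536 +0.1000 -0.0092 = 0.5444

0.544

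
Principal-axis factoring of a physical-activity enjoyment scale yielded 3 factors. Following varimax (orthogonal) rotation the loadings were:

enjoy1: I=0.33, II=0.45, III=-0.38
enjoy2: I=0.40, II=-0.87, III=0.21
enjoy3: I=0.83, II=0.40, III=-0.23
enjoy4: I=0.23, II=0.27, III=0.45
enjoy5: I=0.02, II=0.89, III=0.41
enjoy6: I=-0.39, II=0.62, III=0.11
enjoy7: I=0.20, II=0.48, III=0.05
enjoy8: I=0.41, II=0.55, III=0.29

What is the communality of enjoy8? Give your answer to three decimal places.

h² = 0.41² + 0.55² + 0.29² = 0.1681 + 0.3025 + 0.0841 = 0.5547

0.555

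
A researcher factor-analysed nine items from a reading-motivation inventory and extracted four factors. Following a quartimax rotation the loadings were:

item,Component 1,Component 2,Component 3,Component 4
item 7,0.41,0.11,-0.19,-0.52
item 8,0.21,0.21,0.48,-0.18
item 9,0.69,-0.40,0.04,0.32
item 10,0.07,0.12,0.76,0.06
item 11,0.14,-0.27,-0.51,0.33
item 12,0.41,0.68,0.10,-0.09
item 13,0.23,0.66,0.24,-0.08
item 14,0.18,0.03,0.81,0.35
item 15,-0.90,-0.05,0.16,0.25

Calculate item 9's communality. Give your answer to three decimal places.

0.740

h² = 0.69² + (-0.40)² + 0.04² + 0.32² = 0.4761 + 0.1600 + 0.0016 + 0.1024 = 0.7401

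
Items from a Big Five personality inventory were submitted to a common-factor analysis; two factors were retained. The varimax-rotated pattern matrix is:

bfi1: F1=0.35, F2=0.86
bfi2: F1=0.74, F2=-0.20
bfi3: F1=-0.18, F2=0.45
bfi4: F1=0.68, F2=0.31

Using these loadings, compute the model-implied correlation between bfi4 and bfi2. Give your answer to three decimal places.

r̂ = Σ λ_i·λ_j across factors = (0.68)(0.74) + (0.31)(-0.20)
  = +0.5032 -0.0620 = 0.4412

0.441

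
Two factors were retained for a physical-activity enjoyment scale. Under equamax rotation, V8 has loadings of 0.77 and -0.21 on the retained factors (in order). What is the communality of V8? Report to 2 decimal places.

0.64

h² = 0.77² + (-0.21)² = 0.5929 + 0.0441 = 0.6370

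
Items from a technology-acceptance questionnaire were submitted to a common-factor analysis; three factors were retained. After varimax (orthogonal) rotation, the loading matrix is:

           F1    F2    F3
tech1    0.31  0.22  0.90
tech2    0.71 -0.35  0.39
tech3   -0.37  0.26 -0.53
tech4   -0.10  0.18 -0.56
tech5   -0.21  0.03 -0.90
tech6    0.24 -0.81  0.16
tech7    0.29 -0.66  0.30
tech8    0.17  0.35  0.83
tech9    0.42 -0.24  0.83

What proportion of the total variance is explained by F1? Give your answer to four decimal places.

0.1265

SS loadings for F1 = 0.31² + 0.71² + (-0.37)² + (-0.10)² + (-0.21)² + 0.24² + 0.29² + 0.17² + 0.42² = 1.1382
Proportion of variance = 1.1382 / 9 = 0.1265.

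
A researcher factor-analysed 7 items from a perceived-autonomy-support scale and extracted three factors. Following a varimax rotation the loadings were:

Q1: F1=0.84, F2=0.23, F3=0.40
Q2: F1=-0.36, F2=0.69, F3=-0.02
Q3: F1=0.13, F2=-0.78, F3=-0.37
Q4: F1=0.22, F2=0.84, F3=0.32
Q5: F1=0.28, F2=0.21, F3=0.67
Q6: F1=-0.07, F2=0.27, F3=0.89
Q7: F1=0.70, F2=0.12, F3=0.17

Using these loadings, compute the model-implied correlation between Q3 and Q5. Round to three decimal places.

r̂ = Σ λ_i·λ_j across factors = (0.13)(0.28) + (-0.78)(0.21) + (-0.37)(0.67)
  = +0.0364 -0.1638 -0.2479 = -0.3753

-0.375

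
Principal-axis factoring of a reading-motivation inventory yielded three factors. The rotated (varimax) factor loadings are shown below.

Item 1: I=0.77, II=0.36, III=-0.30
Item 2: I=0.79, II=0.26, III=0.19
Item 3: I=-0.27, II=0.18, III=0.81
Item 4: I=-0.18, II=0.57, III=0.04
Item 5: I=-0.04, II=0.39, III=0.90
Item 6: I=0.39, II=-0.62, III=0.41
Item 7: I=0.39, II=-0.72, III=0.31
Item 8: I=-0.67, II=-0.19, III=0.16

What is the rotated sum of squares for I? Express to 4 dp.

SS loadings for I = 0.77² + 0.79² + (-0.27)² + (-0.18)² + (-0.04)² + 0.39² + 0.39² + (-0.67)² = 0.5929 + 0.6241 + 0.0729 + 0.0324 + 0.0016 + 0.1521 + 0.1521 + 0.4489 = 2.0770

2.0770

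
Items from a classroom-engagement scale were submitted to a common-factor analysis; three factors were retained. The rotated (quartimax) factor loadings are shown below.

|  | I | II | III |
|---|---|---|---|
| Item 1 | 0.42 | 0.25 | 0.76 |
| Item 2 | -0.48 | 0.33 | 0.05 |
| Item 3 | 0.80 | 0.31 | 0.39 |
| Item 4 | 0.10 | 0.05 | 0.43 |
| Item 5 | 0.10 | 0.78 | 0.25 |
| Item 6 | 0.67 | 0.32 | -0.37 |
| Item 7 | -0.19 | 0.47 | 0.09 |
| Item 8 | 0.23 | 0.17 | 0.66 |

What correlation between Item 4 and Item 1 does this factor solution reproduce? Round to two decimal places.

0.38

r̂ = Σ λ_i·λ_j across factors = (0.10)(0.42) + (0.05)(0.25) + (0.43)(0.76)
  = +0.0420 +0.0125 +0.3268 = 0.3813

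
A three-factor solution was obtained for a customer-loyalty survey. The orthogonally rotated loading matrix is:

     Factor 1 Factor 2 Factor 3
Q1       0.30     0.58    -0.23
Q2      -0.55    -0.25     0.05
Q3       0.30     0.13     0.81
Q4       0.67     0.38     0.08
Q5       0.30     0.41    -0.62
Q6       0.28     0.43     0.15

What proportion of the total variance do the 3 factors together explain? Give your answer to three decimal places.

SS loadings by factor: 1.0998, 0.9132, 1.1248; total = 3.1378.
Total variance with 6 standardized items is 6, so the solution explains 3.1378/6 = 0.5230.

0.523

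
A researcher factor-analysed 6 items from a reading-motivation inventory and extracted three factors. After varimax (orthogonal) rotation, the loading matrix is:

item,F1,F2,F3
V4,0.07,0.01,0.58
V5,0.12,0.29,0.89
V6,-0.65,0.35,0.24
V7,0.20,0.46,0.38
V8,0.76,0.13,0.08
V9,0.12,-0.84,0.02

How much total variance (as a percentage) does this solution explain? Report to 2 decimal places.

SS loadings by factor: 1.0738, 1.1408, 1.3373; total = 3.5519.
Total variance with 6 standardized items is 6, so the solution explains 3.5519/6 = 0.5920 = 59.20%.

59.20%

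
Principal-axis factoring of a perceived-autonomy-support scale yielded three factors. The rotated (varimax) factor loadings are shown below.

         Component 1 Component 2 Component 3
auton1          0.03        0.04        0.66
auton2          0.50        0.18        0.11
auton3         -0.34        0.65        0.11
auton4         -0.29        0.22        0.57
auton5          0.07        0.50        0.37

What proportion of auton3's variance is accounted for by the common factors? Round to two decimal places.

0.55

h² = (-0.34)² + 0.65² + 0.11² = 0.1156 + 0.4225 + 0.0121 = 0.5502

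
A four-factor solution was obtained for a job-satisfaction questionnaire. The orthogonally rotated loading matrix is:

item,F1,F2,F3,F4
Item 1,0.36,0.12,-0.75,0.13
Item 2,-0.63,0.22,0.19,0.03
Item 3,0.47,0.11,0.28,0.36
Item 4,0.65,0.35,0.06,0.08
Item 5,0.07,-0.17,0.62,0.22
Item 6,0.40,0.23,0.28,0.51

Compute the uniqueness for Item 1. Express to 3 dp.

0.277

h² = 0.36² + 0.12² + (-0.75)² + 0.13² = 0.1296 + 0.0144 + 0.5625 + 0.0169 = 0.7234
Uniqueness u² = 1 − h² = 1 − 0.7234 = 0.2766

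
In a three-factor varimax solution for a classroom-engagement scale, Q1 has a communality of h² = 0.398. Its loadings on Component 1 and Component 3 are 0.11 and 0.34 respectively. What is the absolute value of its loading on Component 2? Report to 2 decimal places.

Under orthogonal rotation h² = Σλ², so λ_Component 2² = h² − (0.1277) = 0.398 − 0.1277 = 0.2703.
|λ| = √0.2703 = 0.5199.

0.52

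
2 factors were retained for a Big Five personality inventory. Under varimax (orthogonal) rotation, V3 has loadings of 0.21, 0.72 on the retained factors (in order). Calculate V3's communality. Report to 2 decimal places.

h² = 0.21² + 0.72² = 0.0441 + 0.5184 = 0.5625

0.56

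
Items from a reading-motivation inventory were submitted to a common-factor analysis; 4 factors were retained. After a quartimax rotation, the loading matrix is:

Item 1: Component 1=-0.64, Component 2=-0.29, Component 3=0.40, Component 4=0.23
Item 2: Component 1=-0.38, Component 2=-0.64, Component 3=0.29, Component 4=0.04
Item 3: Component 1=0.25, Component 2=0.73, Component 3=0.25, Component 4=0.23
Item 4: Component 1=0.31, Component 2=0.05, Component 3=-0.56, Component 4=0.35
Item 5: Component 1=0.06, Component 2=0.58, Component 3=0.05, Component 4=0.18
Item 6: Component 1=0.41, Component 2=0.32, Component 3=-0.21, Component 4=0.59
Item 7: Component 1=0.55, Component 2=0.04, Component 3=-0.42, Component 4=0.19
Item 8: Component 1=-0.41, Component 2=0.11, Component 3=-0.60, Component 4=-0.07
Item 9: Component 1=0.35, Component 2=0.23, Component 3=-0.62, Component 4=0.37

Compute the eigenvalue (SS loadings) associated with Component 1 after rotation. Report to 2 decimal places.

1.48

SS loadings for Component 1 = (-0.64)² + (-0.38)² + 0.25² + 0.31² + 0.06² + 0.41² + 0.55² + (-0.41)² + 0.35² = 0.4096 + 0.1444 + 0.0625 + 0.0961 + 0.0036 + 0.1681 + 0.3025 + 0.1681 + 0.1225 = 1.4774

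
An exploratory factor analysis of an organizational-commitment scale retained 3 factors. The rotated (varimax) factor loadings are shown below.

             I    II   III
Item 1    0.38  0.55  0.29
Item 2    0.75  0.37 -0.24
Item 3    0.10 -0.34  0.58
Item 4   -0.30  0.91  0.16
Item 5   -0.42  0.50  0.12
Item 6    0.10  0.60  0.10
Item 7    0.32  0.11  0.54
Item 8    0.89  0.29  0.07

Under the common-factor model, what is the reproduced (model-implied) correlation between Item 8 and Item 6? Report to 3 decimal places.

r̂ = Σ λ_i·λ_j across factors = (0.89)(0.10) + (0.29)(0.60) + (0.07)(0.10)
  = +0.0890 +0.1740 +0.0070 = 0.2700

0.270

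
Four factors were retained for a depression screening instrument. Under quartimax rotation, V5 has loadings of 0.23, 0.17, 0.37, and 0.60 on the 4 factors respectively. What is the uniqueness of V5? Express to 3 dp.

h² = 0.23² + 0.17² + 0.37² + 0.60² = 0.0529 + 0.0289 + 0.1369 + 0.3600 = 0.5787
Uniqueness u² = 1 − h² = 1 − 0.5787 = 0.4213

0.421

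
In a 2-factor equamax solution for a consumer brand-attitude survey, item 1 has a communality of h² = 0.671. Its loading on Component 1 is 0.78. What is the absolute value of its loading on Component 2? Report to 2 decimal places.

0.25

Under orthogonal rotation h² = Σλ², so λ_Component 2² = h² − (0.6084) = 0.671 − 0.6084 = 0.0626.
|λ| = √0.0626 = 0.2502.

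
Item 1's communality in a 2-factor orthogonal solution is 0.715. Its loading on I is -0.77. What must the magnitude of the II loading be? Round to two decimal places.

0.35

Under orthogonal rotation h² = Σλ², so λ_II² = h² − (0.5929) = 0.715 − 0.5929 = 0.1221.
|λ| = √0.1221 = 0.3494.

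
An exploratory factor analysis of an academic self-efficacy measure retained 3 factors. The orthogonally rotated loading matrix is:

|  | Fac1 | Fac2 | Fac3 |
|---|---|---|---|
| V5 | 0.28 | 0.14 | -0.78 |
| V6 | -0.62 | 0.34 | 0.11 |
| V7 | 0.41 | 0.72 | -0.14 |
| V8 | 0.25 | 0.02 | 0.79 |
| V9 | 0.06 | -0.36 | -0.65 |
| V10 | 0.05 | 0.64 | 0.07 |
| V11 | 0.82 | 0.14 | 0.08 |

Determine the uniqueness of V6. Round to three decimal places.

0.488

h² = (-0.62)² + 0.34² + 0.11² = 0.3844 + 0.1156 + 0.0121 = 0.5121
Uniqueness u² = 1 − h² = 1 − 0.5121 = 0.4879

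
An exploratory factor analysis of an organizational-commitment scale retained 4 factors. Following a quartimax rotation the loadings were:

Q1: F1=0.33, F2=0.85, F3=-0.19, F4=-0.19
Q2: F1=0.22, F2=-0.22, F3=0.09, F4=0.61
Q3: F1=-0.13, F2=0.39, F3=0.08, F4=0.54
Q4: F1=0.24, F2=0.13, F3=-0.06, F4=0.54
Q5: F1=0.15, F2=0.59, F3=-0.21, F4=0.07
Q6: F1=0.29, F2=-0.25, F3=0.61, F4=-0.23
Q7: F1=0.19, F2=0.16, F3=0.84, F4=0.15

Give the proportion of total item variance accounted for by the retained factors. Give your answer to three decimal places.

SS loadings by factor: 0.3745, 1.3761, 1.1760, 1.0717; total = 3.9983.
Total variance with 7 standardized items is 7, so the solution explains 3.9983/7 = 0.5712.

0.571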